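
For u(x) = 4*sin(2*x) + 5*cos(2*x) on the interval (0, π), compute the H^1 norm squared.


||u||_{H^1(0,π)}^2 = 205*π/2

u'(x) = -10*sin(2*x) + 8*cos(2*x).
Expand u² and (u')² and integrate term by term on (0, π), using: for integers n ≥ 1, ∫_0^π sin²(nx) dx = ∫_0^π cos²(nx) dx = π/2; for n ≠ n', ∫_0^π sin(nx)sin(n'x) dx = ∫_0^π cos(nx)cos(n'x) dx = 0; and by product-to-sum, ∫_0^π sin(nx)cos(n'x) dx = ½∫_0^π [sin((n+n')x) + sin((n−n')x)] dx, which is 0 when n+n' is even and 2n/(n²−n'²) when n+n' is odd (it need not vanish on (0, π)).
  u² squared terms: (4)²·∫sin(2x)² dx = 16·π/2 = 8*π;  (5)²·∫cos(2x)² dx = 25·π/2 = 25*π/2.
  u² cross terms: 2·(4)·(5)·∫sin(2x)·cos(2x) dx = 40·(0) = 0.
  So ∫_0^π u² dx = 8*π + 25*π/2 + 0 = 41*π/2.
  (u')² squared terms: (-10)²·∫sin(2x)² dx = 100·π/2 = 50*π;  (8)²·∫cos(2x)² dx = 64·π/2 = 32*π.
  (u')² cross terms: 2·(-10)·(8)·∫sin(2x)·cos(2x) dx = -160·(0) = 0.
  So ∫_0^π (u')² dx = 50*π + 32*π + 0 = 82*π.
||u||_{H^1}^2 = (41*π/2) + (82*π) = 205*π/2.


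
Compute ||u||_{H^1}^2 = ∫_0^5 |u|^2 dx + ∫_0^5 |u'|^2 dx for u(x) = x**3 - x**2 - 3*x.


||u||_{H^1}^2 = 315065/42

The H^1 norm (squared) on an interval (0, L) is
  ||u||_{H^1}^2 = ∫_0^L u(x)^2 dx + ∫_0^L u'(x)^2 dx.
Compute u'(x) = 3*x**2 - 2*x - 3.
Then u(x)^2 = x**6 - 2*x**5 - 5*x**4 + 6*x**3 + 9*x**2 and u'(x)^2 = 9*x**4 - 12*x**3 - 14*x**2 + 12*x + 9.
Integrate each monomial from 0 to 5 using ∫_0^5 c·x^n dx = c·5^(n+1)/(n+1):
  ∫_0^5 u(x)^2 dx = ∫_0^5 (x^6 - 2*x^5 - 5*x^4 + 6*x^3 + 9*x^2) dx. Term by term:
    ∫_0^5 x^6 dx = 78125/7;  ∫_0^5 -2*x^5 dx = -15625/3;  ∫_0^5 -5*x^4 dx = -3125;
    ∫_0^5 6*x^3 dx = 1875/2;  ∫_0^5 9*x^2 dx = 375.
  Sum: 78125/7 − 15625/3 − 3125 + 1875/2 + 375 = 173875/42.
  ∫_0^5 u'(x)^2 dx = ∫_0^5 (9*x^4 - 12*x^3 - 14*x^2 + 12*x + 9) dx. Term by term:
    ∫_0^5 9*x^4 dx = 5625;  ∫_0^5 -12*x^3 dx = -1875;  ∫_0^5 -14*x^2 dx = -1750/3;
    ∫_0^5 12*x dx = 150;  ∫_0^5 9 dx = 45.
  Sum: 5625 − 1875 − 1750/3 + 150 + 45 = 10085/3.
Adding: ||u||_{H^1}^2 = 173875/42 + 10085/3 = 315065/42.


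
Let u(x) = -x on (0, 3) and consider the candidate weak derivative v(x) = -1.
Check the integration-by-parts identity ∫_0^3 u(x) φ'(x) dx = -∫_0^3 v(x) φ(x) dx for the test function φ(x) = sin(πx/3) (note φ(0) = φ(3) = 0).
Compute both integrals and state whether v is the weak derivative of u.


LHS = 6/π, RHS = 6/π. Yes, v = u' weakly.

u(x) = -x, classical derivative u'(x) = -1.
φ(x) = sin(πx/3), so φ'(x) = π*cos(π*x/3)/3.
Note φ(0) = φ(3) = 0, so the boundary term u·φ vanishes.
LHS = ∫_0^3 u(x) φ'(x) dx = ∫_0^3 (-π*x*cos(π*x/3)/3) dx. Term by term:
  ∫_0^3 -π*x*cos(π*x/3)/3 dx = 6/π.
So LHS = 6/π.
∫_0^3 v(x) φ(x) dx = ∫_0^3 (-sin(π*x/3)) dx. Term by term:
  ∫_0^3 -sin(π*x/3) dx = -6/π.
So RHS = -∫_0^3 v(x) φ(x) dx = 6/π.
LHS = RHS, so the identity holds for this test φ.
Moreover u is smooth here and v(x) = u'(x) = -1 pointwise, so the identity holds for every test function. Hence v is the weak derivative of u.


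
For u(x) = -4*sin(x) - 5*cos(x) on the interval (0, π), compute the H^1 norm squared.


||u||_{H^1(0,π)}^2 = 41*π

u'(x) = 5*sin(x) - 4*cos(x).
Expand u² and (u')² and integrate term by term on (0, π), using: for integers n ≥ 1, ∫_0^π sin²(nx) dx = ∫_0^π cos²(nx) dx = π/2; for n ≠ n', ∫_0^π sin(nx)sin(n'x) dx = ∫_0^π cos(nx)cos(n'x) dx = 0; and by product-to-sum, ∫_0^π sin(nx)cos(n'x) dx = ½∫_0^π [sin((n+n')x) + sin((n−n')x)] dx, which is 0 when n+n' is even and 2n/(n²−n'²) when n+n' is odd (it need not vanish on (0, π)).
  u² squared terms: (-5)²·∫cos(x)² dx = 25·π/2 = 25*π/2;  (-4)²·∫sin(x)² dx = 16·π/2 = 8*π.
  u² cross terms: 2·(-5)·(-4)·∫cos(x)·sin(x) dx = 40·(0) = 0.
  So ∫_0^π u² dx = 25*π/2 + 8*π + 0 = 41*π/2.
  (u')² squared terms: (-4)²·∫cos(x)² dx = 16·π/2 = 8*π;  (5)²·∫sin(x)² dx = 25·π/2 = 25*π/2.
  (u')² cross terms: 2·(-4)·(5)·∫cos(x)·sin(x) dx = -40·(0) = 0.
  So ∫_0^π (u')² dx = 8*π + 25*π/2 + 0 = 41*π/2.
||u||_{H^1}^2 = (41*π/2) + (41*π/2) = 41*π.


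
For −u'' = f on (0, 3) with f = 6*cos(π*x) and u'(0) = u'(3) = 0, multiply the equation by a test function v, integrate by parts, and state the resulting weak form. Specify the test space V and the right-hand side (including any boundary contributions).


V = H^1(0, 3) (no boundary constraint on v; u is determined up to an additive constant); weak form: ∫_0^3 u'v' dx = ∫_0^3 (6*cos(π*x)) v dx for all v ∈ V.

Multiply both sides by a test function v and integrate from 0 to 3:
  ∫_0^3 −u''(x) v(x) dx = ∫_0^3 f(x) v(x) dx.
Integrate the LHS by parts once:
  ∫_0^3 −u'' v dx = −[u'(x) v(x)]_0^3 + ∫_0^3 u'(x) v'(x) dx.
Thus ∫_0^3 u'(x) v'(x) dx = ∫_0^3 f(x) v(x) dx + [u'(x) v(x)]_0^3.
Choose V so that boundary terms are either known or forced to vanish.
u has homogeneous Neumann: u'(0) = u'(3) = 0. So [u' v]_0^3 = 0·v(3) − 0·v(0) = 0 for any v; take V = H^1(0, 3).
Weak formulation: find u (satisfying any essential BC) such that ∫_0^3 u'(x) v'(x) dx = ∫_0^3 f v dx for all v ∈ V (homogeneous Neumann, so boundary terms vanish).
Substituting f(x) = 6*cos(π*x), the right-hand side is ∫_0^3 (6*cos(π*x)) v dx.
Compatibility check (pure Neumann): taking v ≡ 1 ∈ V gives 0 = ∫_0^3 f dx + (0) − (0), i.e. ∫_0^3 f dx must equal u'(0) − u'(3) = 0. Indeed ∫_0^3 (6*cos(π*x)) dx = 0, so the data are compatible. The solution is then unique only up to an additive constant (fix it e.g. by requiring ∫_0^3 u dx = 0).


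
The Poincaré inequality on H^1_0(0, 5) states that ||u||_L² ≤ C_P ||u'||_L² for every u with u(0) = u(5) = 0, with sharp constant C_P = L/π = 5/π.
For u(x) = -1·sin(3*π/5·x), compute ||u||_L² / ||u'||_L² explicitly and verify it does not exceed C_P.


||u||_L² / ||u'||_L² = 5/(3*π) < C_P = 5/π.

u(x) = -1·sin(3*π/5·x), so u'(x) = -3*π*cos(3*π*x/5)/5.
Writing u(x) = A·sin(kπx/L) with A = -1 and k = 3, use ∫_0^L sin²(kπx/L) dx = L/2 and ∫_0^L cos²(kπx/L) dx = L/2.
u² = 1·sin²(3*π/5·x) and (u')² = 9*π^2/25·cos²(3*π/5·x), and each of sin², cos² integrates to L/2 = 5/2 over (0, 5).
∫_0^5 u² dx = 5/2, so ||u||_L² = sqrt(10)/2.
∫_0^5 (u')² dx = 9*π^2/10, so ||u'||_L² = 3*sqrt(10)*π/10.
Ratio ||u||_L² / ||u'||_L² = 5/(3*π).
Sharp Poincaré constant on H^1_0(0, 5) is C_P = L/π = 5/π, achieved by sin(π/5·x).
This is the k = 3 harmonic; the ratio L/(kπ) is strictly less than C_P = L/π, consistent with the sharp inequality ||u||_L² ≤ C_P ||u'||_L².


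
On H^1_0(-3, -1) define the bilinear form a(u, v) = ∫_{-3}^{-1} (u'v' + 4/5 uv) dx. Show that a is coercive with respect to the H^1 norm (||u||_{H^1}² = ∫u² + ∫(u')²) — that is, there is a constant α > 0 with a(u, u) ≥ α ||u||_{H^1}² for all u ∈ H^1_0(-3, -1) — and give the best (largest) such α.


α = (16/5 + π^2)/(4 + π^2)

Coercivity of a(·,·) on H^1_0(-3, -1) means a(u, u) ≥ α ||u||_{H^1}² for every u ∈ H^1_0.
The interval has length L = 2, and Poincaré/coercivity depend only on L. Here a(u, u) = ∫(u')² + (4/5)·∫u².
Here 0 < c = 4/5 < 1. The condition a(u,u) ≥ α||u||_{H^1}² reads (1−α)∫(u')² ≥ (α−c)∫u². Any admissible α is ≤ 1 (rapidly oscillating u have ∫u²/∫(u')² → 0), and α = 1 would force 0 ≥ (1−c)∫u², impossible since c < 1; so 1−α > 0. By the sharp Poincaré inequality on H^1_0 of an interval of length L, ∫(u')² ≥ (π/L)²∫u² with equality for the first sine mode sin(π(x−x₀)/L) (x₀ the left endpoint), so the inequality holds for all u iff (1−α)(π/L)² ≥ α − c, i.e. α ≤ ((π/L)² + c)/((π/L)² + 1) = (1 + c(L/π)²)/(1 + (L/π)²). With (π/L)² = π^2/4 and c = 4/5, the largest admissible constant is α = ((π/L)² + c)/((π/L)² + 1).
Simplifying, α = (16/5 + π^2)/(4 + π^2).


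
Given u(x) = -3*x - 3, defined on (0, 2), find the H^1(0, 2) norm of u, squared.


||u||_{H^1}^2 = 96

The H^1 norm (squared) on an interval (0, L) is
  ||u||_{H^1}^2 = ∫_0^L u(x)^2 dx + ∫_0^L u'(x)^2 dx.
Compute u'(x) = -3.
Then u(x)^2 = 9*x**2 + 18*x + 9 and u'(x)^2 = 9.
Integrate each monomial from 0 to 2 using ∫_0^2 c·x^n dx = c·2^(n+1)/(n+1):
  ∫_0^2 u(x)^2 dx = ∫_0^2 (9*x^2 + 18*x + 9) dx. Term by term:
    ∫_0^2 9*x^2 dx = 24;  ∫_0^2 18*x dx = 36;  ∫_0^2 9 dx = 18.
  Sum: 24 + 36 + 18 = 78.
  ∫_0^2 u'(x)^2 dx = ∫_0^2 (9) dx. Term by term:
    ∫_0^2 9 dx = 18.
Adding: ||u||_{H^1}^2 = 78 + 18 = 96.


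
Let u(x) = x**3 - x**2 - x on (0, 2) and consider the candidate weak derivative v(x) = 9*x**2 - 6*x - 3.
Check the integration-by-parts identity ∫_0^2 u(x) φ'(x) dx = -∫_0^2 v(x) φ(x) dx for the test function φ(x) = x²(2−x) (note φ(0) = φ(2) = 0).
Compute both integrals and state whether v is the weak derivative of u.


LHS = -28/15, RHS = -28/5. No, v is not the weak derivative of u.

u(x) = x**3 - x**2 - x, classical derivative u'(x) = 3*x**2 - 2*x - 1.
φ(x) = x²(2−x), so φ'(x) = x*(4 - 3*x).
Note φ(0) = φ(2) = 0, so the boundary term u·φ vanishes.
LHS = ∫_0^2 u(x) φ'(x) dx = ∫_0^2 (-3*x^5 + 7*x^4 - x^3 - 4*x^2) dx. Term by term:
  ∫_0^2 -3*x^5 dx = -32;  ∫_0^2 7*x^4 dx = 224/5;  ∫_0^2 -x^3 dx = -4;
  ∫_0^2 -4*x^2 dx = -32/3.
Sum: -32 + 224/5 − 4 − 32/3 = -28/15.
So LHS = -28/15.
∫_0^2 v(x) φ(x) dx = ∫_0^2 (-9*x^5 + 24*x^4 - 9*x^3 - 6*x^2) dx. Term by term:
  ∫_0^2 -9*x^5 dx = -96;  ∫_0^2 24*x^4 dx = 768/5;  ∫_0^2 -9*x^3 dx = -36;
  ∫_0^2 -6*x^2 dx = -16.
Sum: -96 + 768/5 − 36 − 16 = 28/5.
So RHS = -∫_0^2 v(x) φ(x) dx = -28/5.
LHS − RHS = 56/15 ≠ 0, so the identity fails.
(For a valid weak derivative the identity must hold for EVERY test function, in particular this one. The failure shows v is NOT the weak derivative of u.)
Correct weak derivative would be u'(x) = 3*x**2 - 2*x - 1.


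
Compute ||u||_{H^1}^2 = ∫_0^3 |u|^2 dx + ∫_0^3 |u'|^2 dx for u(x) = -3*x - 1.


||u||_{H^1}^2 = 138

The H^1 norm (squared) on an interval (0, L) is
  ||u||_{H^1}^2 = ∫_0^L u(x)^2 dx + ∫_0^L u'(x)^2 dx.
Compute u'(x) = -3.
Then u(x)^2 = 9*x**2 + 6*x + 1 and u'(x)^2 = 9.
Integrate each monomial from 0 to 3 using ∫_0^3 c·x^n dx = c·3^(n+1)/(n+1):
  ∫_0^3 u(x)^2 dx = ∫_0^3 (9*x^2 + 6*x + 1) dx. Term by term:
    ∫_0^3 9*x^2 dx = 81;  ∫_0^3 6*x dx = 27;  ∫_0^3 1 dx = 3.
  Sum: 81 + 27 + 3 = 111.
  ∫_0^3 u'(x)^2 dx = ∫_0^3 (9) dx. Term by term:
    ∫_0^3 9 dx = 27.
Adding: ||u||_{H^1}^2 = 111 + 27 = 138.


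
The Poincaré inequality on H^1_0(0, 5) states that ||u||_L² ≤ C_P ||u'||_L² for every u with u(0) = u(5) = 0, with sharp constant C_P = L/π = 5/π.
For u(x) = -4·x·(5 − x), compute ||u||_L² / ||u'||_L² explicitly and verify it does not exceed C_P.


||u||_L² / ||u'||_L² = sqrt(10)/2 < C_P = 5/π.

u(x) = -4·x·(5 − x), so u'(x) = 8*x - 20.
u(x) = -4·x·(5 − x) vanishes at x = 0 and x = 5, so u ∈ H^1_0(0, 5). Differentiate via the product rule and integrate the resulting polynomials term by term.
  ∫_0^5 u² dx = ∫_0^5 (16*x^4 - 160*x^3 + 400*x^2) dx. Term by term:
    ∫_0^5 16*x^4 dx = 10000;  ∫_0^5 -160*x^3 dx = -25000;  ∫_0^5 400*x^2 dx = 50000/3.
  Sum: 10000 − 25000 + 50000/3 = 5000/3.
  ∫_0^5 (u')² dx = ∫_0^5 (64*x^2 - 320*x + 400) dx. Term by term:
    ∫_0^5 64*x^2 dx = 8000/3;  ∫_0^5 -320*x dx = -4000;  ∫_0^5 400 dx = 2000.
  Sum: 8000/3 − 4000 + 2000 = 2000/3.
∫_0^5 u² dx = 5000/3, so ||u||_L² = 50*sqrt(6)/3.
∫_0^5 (u')² dx = 2000/3, so ||u'||_L² = 20*sqrt(15)/3.
Ratio ||u||_L² / ||u'||_L² = sqrt(10)/2.
Sharp Poincaré constant on H^1_0(0, 5) is C_P = L/π = 5/π, achieved by sin(π/5·x).
A polynomial bump cannot attain the sharp Poincaré constant (only the first sine eigenfunction does), so the ratio is strictly less than C_P, consistent with ||u||_L² ≤ C_P ||u'||_L².


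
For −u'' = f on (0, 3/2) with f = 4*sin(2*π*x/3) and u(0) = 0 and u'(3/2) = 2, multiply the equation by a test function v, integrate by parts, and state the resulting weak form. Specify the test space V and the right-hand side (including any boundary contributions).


V = {v ∈ H^1(0, 3/2) : v(0) = 0} (test functions vanish at x = 0 where u is specified); weak form: ∫_0^3/2 u'v' dx = ∫_0^3/2 (4*sin(2*π*x/3)) v dx + 2·v(3/2) for all v ∈ V.

Multiply both sides by a test function v and integrate from 0 to 3/2:
  ∫_0^3/2 −u''(x) v(x) dx = ∫_0^3/2 f(x) v(x) dx.
Integrate the LHS by parts once:
  ∫_0^3/2 −u'' v dx = −[u'(x) v(x)]_0^3/2 + ∫_0^3/2 u'(x) v'(x) dx.
Thus ∫_0^3/2 u'(x) v'(x) dx = ∫_0^3/2 f(x) v(x) dx + [u'(x) v(x)]_0^3/2.
Choose V so that boundary terms are either known or forced to vanish.
Mixed BC: u(0) = 0 (Dirichlet) and u'(3/2) = 2 (Neumann). Define V = {v ∈ H^1(0, 3/2) : v(0) = 0}. Then [u' v]_0^3/2 = u'(3/2)·v(3/2) − u'(0)·0 = 2·v(3/2).
Weak formulation: find u (satisfying any essential BC) such that ∫_0^3/2 u'(x) v'(x) dx = ∫_0^3/2 f v dx + 2·v(3/2) for all v ∈ V (Dirichlet at 0 absorbed into V; Neumann datum at x = 3/2 contributes the boundary term).
Substituting f(x) = 4*sin(2*π*x/3), the right-hand side is ∫_0^3/2 (4*sin(2*π*x/3)) v dx + 2·v(3/2).


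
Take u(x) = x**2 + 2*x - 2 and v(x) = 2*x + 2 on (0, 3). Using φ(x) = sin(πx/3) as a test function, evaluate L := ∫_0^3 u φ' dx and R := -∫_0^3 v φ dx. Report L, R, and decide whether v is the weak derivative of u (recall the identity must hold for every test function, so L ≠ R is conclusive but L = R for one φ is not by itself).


LHS = -30/π, RHS = -30/π. Yes, v = u' weakly.

u(x) = x**2 + 2*x - 2, classical derivative u'(x) = 2*x + 2.
φ(x) = sin(πx/3), so φ'(x) = π*cos(π*x/3)/3.
Note φ(0) = φ(3) = 0, so the boundary term u·φ vanishes.
LHS = ∫_0^3 u(x) φ'(x) dx = ∫_0^3 (π*x^2*cos(π*x/3)/3 + 2*π*x*cos(π*x/3)/3 - 2*π*cos(π*x/3)/3) dx. Term by term:
  ∫_0^3 -2*π*cos(π*x/3)/3 dx = 0;  ∫_0^3 π*x^2*cos(π*x/3)/3 dx = -18/π;  ∫_0^3 2*π*x*cos(π*x/3)/3 dx = -12/π.
Sum: 0 − 18/π − 12/π = -30/π.
So LHS = -30/π.
∫_0^3 v(x) φ(x) dx = ∫_0^3 (2*x*sin(π*x/3) + 2*sin(π*x/3)) dx. Term by term:
  ∫_0^3 2*sin(π*x/3) dx = 12/π;  ∫_0^3 2*x*sin(π*x/3) dx = 18/π.
Sum: 12/π + 18/π = 30/π.
So RHS = -∫_0^3 v(x) φ(x) dx = -30/π.
LHS = RHS, so the identity holds for this test φ.
Moreover u is smooth here and v(x) = u'(x) = 2*x + 2 pointwise, so the identity holds for every test function. Hence v is the weak derivative of u.


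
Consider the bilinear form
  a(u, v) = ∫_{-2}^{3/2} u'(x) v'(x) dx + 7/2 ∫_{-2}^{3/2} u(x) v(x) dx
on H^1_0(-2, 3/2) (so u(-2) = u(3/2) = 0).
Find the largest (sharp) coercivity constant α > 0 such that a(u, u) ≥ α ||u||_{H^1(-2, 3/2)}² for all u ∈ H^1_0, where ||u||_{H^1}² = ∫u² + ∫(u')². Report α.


α = 1

Coercivity of a(·,·) on H^1_0(-2, 3/2) means a(u, u) ≥ α ||u||_{H^1}² for every u ∈ H^1_0.
The interval has length L = 7/2, and Poincaré/coercivity depend only on L. Here a(u, u) = ∫(u')² + (7/2)·∫u².
Here c = 7/2 ≥ 1, so a(u,u) = ∫(u')² + c∫u² ≥ ∫(u')² + ∫u² = ||u||_{H^1}², i.e. α = 1 works. No larger α is possible: a(u,u) ≥ α||u||_{H^1}² means (1−α)∫(u')² ≥ (α−c)∫u², and for the modes u_n = sin(nπ(x−x₀)/L) (x₀ the left endpoint) one has ∫u_n²/∫(u_n')² = (L/(nπ))² → 0, so a(u_n,u_n)/||u_n||_{H^1}² → 1. Hence the optimal constant is α = 1.
Therefore α = 1.


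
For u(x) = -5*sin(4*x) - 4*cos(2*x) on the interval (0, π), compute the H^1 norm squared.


||u||_{H^1(0,π)}^2 = 505*π/2

u'(x) = 8*sin(2*x) - 20*cos(4*x).
Expand u² and (u')² and integrate term by term on (0, π), using: for integers n ≥ 1, ∫_0^π sin²(nx) dx = ∫_0^π cos²(nx) dx = π/2; for n ≠ n', ∫_0^π sin(nx)sin(n'x) dx = ∫_0^π cos(nx)cos(n'x) dx = 0; and by product-to-sum, ∫_0^π sin(nx)cos(n'x) dx = ½∫_0^π [sin((n+n')x) + sin((n−n')x)] dx, which is 0 when n+n' is even and 2n/(n²−n'²) when n+n' is odd (it need not vanish on (0, π)).
  u² squared terms: (-5)²·∫sin(4x)² dx = 25·π/2 = 25*π/2;  (-4)²·∫cos(2x)² dx = 16·π/2 = 8*π.
  u² cross terms: 2·(-5)·(-4)·∫sin(4x)·cos(2x) dx = 40·(0) = 0.
  So ∫_0^π u² dx = 25*π/2 + 8*π + 0 = 41*π/2.
  (u')² squared terms: (-20)²·∫cos(4x)² dx = 400·π/2 = 200*π;  (8)²·∫sin(2x)² dx = 64·π/2 = 32*π.
  (u')² cross terms: 2·(-20)·(8)·∫cos(4x)·sin(2x) dx = -320·(0) = 0.
  So ∫_0^π (u')² dx = 200*π + 32*π + 0 = 232*π.
||u||_{H^1}^2 = (41*π/2) + (232*π) = 505*π/2.


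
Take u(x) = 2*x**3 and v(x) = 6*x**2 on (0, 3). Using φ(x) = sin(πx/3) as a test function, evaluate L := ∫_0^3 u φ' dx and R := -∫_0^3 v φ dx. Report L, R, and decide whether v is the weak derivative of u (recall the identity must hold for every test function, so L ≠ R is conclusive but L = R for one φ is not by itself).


LHS = -162/π + 648/π^3, RHS = -162/π + 648/π^3. Yes, v = u' weakly.

u(x) = 2*x**3, classical derivative u'(x) = 6*x**2.
φ(x) = sin(πx/3), so φ'(x) = π*cos(π*x/3)/3.
Note φ(0) = φ(3) = 0, so the boundary term u·φ vanishes.
LHS = ∫_0^3 u(x) φ'(x) dx = ∫_0^3 (2*π*x^3*cos(π*x/3)/3) dx. Term by term:
  ∫_0^3 2*π*x^3*cos(π*x/3)/3 dx = -162/π + 648/π^3.
So LHS = -162/π + 648/π^3.
∫_0^3 v(x) φ(x) dx = ∫_0^3 (6*x^2*sin(π*x/3)) dx. Term by term:
  ∫_0^3 6*x^2*sin(π*x/3) dx = -648/π^3 + 162/π.
So RHS = -∫_0^3 v(x) φ(x) dx = -162/π + 648/π^3.
LHS = RHS, so the identity holds for this test φ.
Moreover u is smooth here and v(x) = u'(x) = 6*x**2 pointwise, so the identity holds for every test function. Hence v is the weak derivative of u.


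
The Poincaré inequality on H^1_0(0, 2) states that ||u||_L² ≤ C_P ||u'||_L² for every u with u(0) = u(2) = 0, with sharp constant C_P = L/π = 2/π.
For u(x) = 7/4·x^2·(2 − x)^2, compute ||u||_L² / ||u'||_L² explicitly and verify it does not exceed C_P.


||u||_L² / ||u'||_L² = sqrt(3)/3 < C_P = 2/π.

u(x) = 7/4·x^2·(2 − x)^2, so u'(x) = 7*x*(x - 2)*(x - 1).
u(x) = 7/4·x^2·(2 − x)^2 vanishes at x = 0 and x = 2, so u ∈ H^1_0(0, 2). Differentiate via the product rule and integrate the resulting polynomials term by term.
  ∫_0^2 u² dx = ∫_0^2 (49*x^8/16 - 49*x^7/2 + 147*x^6/2 - 98*x^5 + 49*x^4) dx. Term by term:
    ∫_0^2 49*x^8/16 dx = 1568/9;  ∫_0^2 -49*x^7/2 dx = -784;  ∫_0^2 147*x^6/2 dx = 1344;
    ∫_0^2 -98*x^5 dx = -3136/3;  ∫_0^2 49*x^4 dx = 1568/5.
  Sum: 1568/9 − 784 + 1344 − 3136/3 + 1568/5 = 112/45.
  ∫_0^2 (u')² dx = ∫_0^2 (49*x^6 - 294*x^5 + 637*x^4 - 588*x^3 + 196*x^2) dx. Term by term:
    ∫_0^2 49*x^6 dx = 896;  ∫_0^2 -294*x^5 dx = -3136;  ∫_0^2 637*x^4 dx = 20384/5;
    ∫_0^2 -588*x^3 dx = -2352;  ∫_0^2 196*x^2 dx = 1568/3.
  Sum: 896 − 3136 + 20384/5 − 2352 + 1568/3 = 112/15.
∫_0^2 u² dx = 112/45, so ||u||_L² = 4*sqrt(35)/15.
∫_0^2 (u')² dx = 112/15, so ||u'||_L² = 4*sqrt(105)/15.
Ratio ||u||_L² / ||u'||_L² = sqrt(3)/3.
Sharp Poincaré constant on H^1_0(0, 2) is C_P = L/π = 2/π, achieved by sin(π/2·x).
A polynomial bump cannot attain the sharp Poincaré constant (only the first sine eigenfunction does), so the ratio is strictly less than C_P, consistent with ||u||_L² ≤ C_P ||u'||_L².


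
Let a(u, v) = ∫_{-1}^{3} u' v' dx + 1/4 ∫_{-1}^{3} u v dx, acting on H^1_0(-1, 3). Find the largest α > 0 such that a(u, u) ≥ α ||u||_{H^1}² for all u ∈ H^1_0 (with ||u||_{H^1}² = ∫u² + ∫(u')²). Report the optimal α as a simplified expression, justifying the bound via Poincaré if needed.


α = (4 + π^2)/(π^2 + 16)

Coercivity of a(·,·) on H^1_0(-1, 3) means a(u, u) ≥ α ||u||_{H^1}² for every u ∈ H^1_0.
The interval has length L = 4, and Poincaré/coercivity depend only on L. Here a(u, u) = ∫(u')² + (1/4)·∫u².
Here 0 < c = 1/4 < 1. The condition a(u,u) ≥ α||u||_{H^1}² reads (1−α)∫(u')² ≥ (α−c)∫u². Any admissible α is ≤ 1 (rapidly oscillating u have ∫u²/∫(u')² → 0), and α = 1 would force 0 ≥ (1−c)∫u², impossible since c < 1; so 1−α > 0. By the sharp Poincaré inequality on H^1_0 of an interval of length L, ∫(u')² ≥ (π/L)²∫u² with equality for the first sine mode sin(π(x−x₀)/L) (x₀ the left endpoint), so the inequality holds for all u iff (1−α)(π/L)² ≥ α − c, i.e. α ≤ ((π/L)² + c)/((π/L)² + 1) = (1 + c(L/π)²)/(1 + (L/π)²). With (π/L)² = π^2/16 and c = 1/4, the largest admissible constant is α = ((π/L)² + c)/((π/L)² + 1).
Simplifying, α = (4 + π^2)/(π^2 + 16).


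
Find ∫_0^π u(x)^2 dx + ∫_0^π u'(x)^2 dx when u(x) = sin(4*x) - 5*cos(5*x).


||u||_{H^1(0,π)}^2 = 2080/9 + 667*π/2

u'(x) = 25*sin(5*x) + 4*cos(4*x).
Expand u² and (u')² and integrate term by term on (0, π), using: for integers n ≥ 1, ∫_0^π sin²(nx) dx = ∫_0^π cos²(nx) dx = π/2; for n ≠ n', ∫_0^π sin(nx)sin(n'x) dx = ∫_0^π cos(nx)cos(n'x) dx = 0; and by product-to-sum, ∫_0^π sin(nx)cos(n'x) dx = ½∫_0^π [sin((n+n')x) + sin((n−n')x)] dx, which is 0 when n+n' is even and 2n/(n²−n'²) when n+n' is odd (it need not vanish on (0, π)).
  u² squared terms: (-5)²·∫cos(5x)² dx = 25·π/2 = 25*π/2;  (1)²·∫sin(4x)² dx = 1·π/2 = π/2.
  u² cross terms: 2·(-5)·(1)·∫cos(5x)·sin(4x) dx = -10·(-8/9) = 80/9.
  So ∫_0^π u² dx = 25*π/2 + π/2 + 80/9 = 80/9 + 13*π.
  (u')² squared terms: (4)²·∫cos(4x)² dx = 16·π/2 = 8*π;  (25)²·∫sin(5x)² dx = 625·π/2 = 625*π/2.
  (u')² cross terms: 2·(4)·(25)·∫cos(4x)·sin(5x) dx = 200·(10/9) = 2000/9.
  So ∫_0^π (u')² dx = 8*π + 625*π/2 + 2000/9 = 2000/9 + 641*π/2.
||u||_{H^1}^2 = (80/9 + 13*π) + (2000/9 + 641*π/2) = 2080/9 + 667*π/2.


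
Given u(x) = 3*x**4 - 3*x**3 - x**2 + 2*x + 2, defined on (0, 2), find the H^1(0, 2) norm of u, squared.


||u||_{H^1}^2 = 13984/15

The H^1 norm (squared) on an interval (0, L) is
  ||u||_{H^1}^2 = ∫_0^L u(x)^2 dx + ∫_0^L u'(x)^2 dx.
Compute u'(x) = 12*x**3 - 9*x**2 - 2*x + 2.
Then u(x)^2 = 9*x**8 - 18*x**7 + 3*x**6 + 18*x**5 + x**4 - 16*x**3 + 8*x + 4 and u'(x)^2 = 144*x**6 - 216*x**5 + 33*x**4 + 84*x**3 - 32*x**2 - 8*x + 4.
Integrate each monomial from 0 to 2 using ∫_0^2 c·x^n dx = c·2^(n+1)/(n+1):
  ∫_0^2 u(x)^2 dx = ∫_0^2 (9*x^8 - 18*x^7 + 3*x^6 + 18*x^5 + x^4 - 16*x^3 + 8*x + 4) dx. Term by term:
    ∫_0^2 9*x^8 dx = 512;  ∫_0^2 -18*x^7 dx = -576;  ∫_0^2 3*x^6 dx = 384/7;
    ∫_0^2 18*x^5 dx = 192;  ∫_0^2 x^4 dx = 32/5;  ∫_0^2 -16*x^3 dx = -64;
    ∫_0^2 8*x dx = 16;  ∫_0^2 4 dx = 8.
  Sum: 512 − 576 + 384/7 + 192 + 32/5 − 64 + 16 + 8 = 5224/35.
  ∫_0^2 u'(x)^2 dx = ∫_0^2 (144*x^6 - 216*x^5 + 33*x^4 + 84*x^3 - 32*x^2 - 8*x + 4) dx. Term by term:
    ∫_0^2 144*x^6 dx = 18432/7;  ∫_0^2 -216*x^5 dx = -2304;  ∫_0^2 33*x^4 dx = 1056/5;
    ∫_0^2 84*x^3 dx = 336;  ∫_0^2 -32*x^2 dx = -256/3;  ∫_0^2 -8*x dx = -16;
    ∫_0^2 4 dx = 8.
  Sum: 18432/7 − 2304 + 1056/5 + 336 − 256/3 − 16 + 8 = 82216/105.
Adding: ||u||_{H^1}^2 = 5224/35 + 82216/105 = 13984/15.


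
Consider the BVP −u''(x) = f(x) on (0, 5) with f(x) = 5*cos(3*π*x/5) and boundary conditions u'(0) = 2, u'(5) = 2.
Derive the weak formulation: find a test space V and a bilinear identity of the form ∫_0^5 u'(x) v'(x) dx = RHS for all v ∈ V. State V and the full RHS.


V = H^1(0, 5) (v unrestricted at boundary; u is determined up to an additive constant); weak form: ∫_0^5 u'v' dx = ∫_0^5 (5*cos(3*π*x/5)) v dx + 2·v(5) − 2·v(0) for all v ∈ V.

Multiply both sides by a test function v and integrate from 0 to 5:
  ∫_0^5 −u''(x) v(x) dx = ∫_0^5 f(x) v(x) dx.
Integrate the LHS by parts once:
  ∫_0^5 −u'' v dx = −[u'(x) v(x)]_0^5 + ∫_0^5 u'(x) v'(x) dx.
Thus ∫_0^5 u'(x) v'(x) dx = ∫_0^5 f(x) v(x) dx + [u'(x) v(x)]_0^5.
Choose V so that boundary terms are either known or forced to vanish.
u has inhomogeneous Neumann u'(0) = 2, u'(5) = 2. [u' v]_0^5 = (2)·v(5) − (2)·v(0) = 2·v(5) − 2·v(0). Take V = H^1(0, 5); boundary term becomes part of RHS.
Weak formulation: find u (satisfying any essential BC) such that ∫_0^5 u'(x) v'(x) dx = ∫_0^5 f v dx + 2·v(5) − 2·v(0) for all v ∈ V (Neumann data are natural BCs: they enter the RHS as boundary terms).
Substituting f(x) = 5*cos(3*π*x/5), the right-hand side is ∫_0^5 (5*cos(3*π*x/5)) v dx + 2·v(5) − 2·v(0).
Compatibility check (pure Neumann): taking v ≡ 1 ∈ V gives 0 = ∫_0^5 f dx + (2) − (2), i.e. ∫_0^5 f dx must equal u'(0) − u'(5) = 0. Indeed ∫_0^5 (5*cos(3*π*x/5)) dx = 0, so the data are compatible. The solution is then unique only up to an additive constant (fix it e.g. by requiring ∫_0^5 u dx = 0).


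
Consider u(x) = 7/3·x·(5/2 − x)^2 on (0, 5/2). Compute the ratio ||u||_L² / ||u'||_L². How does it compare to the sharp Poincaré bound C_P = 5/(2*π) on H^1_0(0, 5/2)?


||u||_L² / ||u'||_L² = 5*sqrt(14)/28 < C_P = 5/(2*π).

u(x) = 7/3·x·(5/2 − x)^2, so u'(x) = 7*x^2 - 70*x/3 + 175/12.
u(x) = 7/3·x·(5/2 − x)^2 vanishes at x = 0 and x = 5/2, so u ∈ H^1_0(0, 5/2). Differentiate via the product rule and integrate the resulting polynomials term by term.
  ∫_0^5/2 u² dx = ∫_0^5/2 (49*x^6/9 - 490*x^5/9 + 1225*x^4/6 - 6125*x^3/18 + 30625*x^2/144) dx. Term by term:
    ∫_0^5/2 49*x^6/9 dx = 546875/1152;  ∫_0^5/2 -490*x^5/9 dx = -3828125/1728;  ∫_0^5/2 1225*x^4/6 dx = 765625/192;
    ∫_0^5/2 -6125*x^3/18 dx = -3828125/1152;  ∫_0^5/2 30625*x^2/144 dx = 3828125/3456.
  Sum: 546875/1152 − 3828125/1728 + 765625/192 − 3828125/1152 + 3828125/3456 = 109375/3456.
  ∫_0^5/2 (u')² dx = ∫_0^5/2 (49*x^4 - 980*x^3/3 + 13475*x^2/18 - 6125*x/9 + 30625/144) dx. Term by term:
    ∫_0^5/2 49*x^4 dx = 30625/32;  ∫_0^5/2 -980*x^3/3 dx = -153125/48;  ∫_0^5/2 13475*x^2/18 dx = 1684375/432;
    ∫_0^5/2 -6125*x/9 dx = -153125/72;  ∫_0^5/2 30625/144 dx = 153125/288.
  Sum: 30625/32 − 153125/48 + 1684375/432 − 153125/72 + 153125/288 = 30625/432.
∫_0^5/2 u² dx = 109375/3456, so ||u||_L² = 125*sqrt(42)/144.
∫_0^5/2 (u')² dx = 30625/432, so ||u'||_L² = 175*sqrt(3)/36.
Ratio ||u||_L² / ||u'||_L² = 5*sqrt(14)/28.
Sharp Poincaré constant on H^1_0(0, 5/2) is C_P = L/π = 5/(2*π), achieved by sin(2*π/5·x).
A polynomial bump cannot attain the sharp Poincaré constant (only the first sine eigenfunction does), so the ratio is strictly less than C_P, consistent with ||u||_L² ≤ C_P ||u'||_L².


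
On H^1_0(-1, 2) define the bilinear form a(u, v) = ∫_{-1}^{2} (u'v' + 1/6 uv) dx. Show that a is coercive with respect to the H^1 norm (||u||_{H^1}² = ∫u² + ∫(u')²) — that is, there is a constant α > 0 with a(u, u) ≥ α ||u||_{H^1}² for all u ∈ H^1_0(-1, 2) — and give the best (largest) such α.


α = (3/2 + π^2)/(9 + π^2)

Coercivity of a(·,·) on H^1_0(-1, 2) means a(u, u) ≥ α ||u||_{H^1}² for every u ∈ H^1_0.
The interval has length L = 3, and Poincaré/coercivity depend only on L. Here a(u, u) = ∫(u')² + (1/6)·∫u².
Here 0 < c = 1/6 < 1. The condition a(u,u) ≥ α||u||_{H^1}² reads (1−α)∫(u')² ≥ (α−c)∫u². Any admissible α is ≤ 1 (rapidly oscillating u have ∫u²/∫(u')² → 0), and α = 1 would force 0 ≥ (1−c)∫u², impossible since c < 1; so 1−α > 0. By the sharp Poincaré inequality on H^1_0 of an interval of length L, ∫(u')² ≥ (π/L)²∫u² with equality for the first sine mode sin(π(x−x₀)/L) (x₀ the left endpoint), so the inequality holds for all u iff (1−α)(π/L)² ≥ α − c, i.e. α ≤ ((π/L)² + c)/((π/L)² + 1) = (1 + c(L/π)²)/(1 + (L/π)²). With (π/L)² = π^2/9 and c = 1/6, the largest admissible constant is α = ((π/L)² + c)/((π/L)² + 1).
Simplifying, α = (3/2 + π^2)/(9 + π^2).


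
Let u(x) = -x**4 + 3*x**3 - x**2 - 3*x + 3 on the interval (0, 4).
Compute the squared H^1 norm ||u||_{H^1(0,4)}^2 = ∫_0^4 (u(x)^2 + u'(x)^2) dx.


||u||_{H^1}^2 = 2823368/315

The H^1 norm (squared) on an interval (0, L) is
  ||u||_{H^1}^2 = ∫_0^L u(x)^2 dx + ∫_0^L u'(x)^2 dx.
Compute u'(x) = -4*x**3 + 9*x**2 - 2*x - 3.
Then u(x)^2 = x**8 - 6*x**7 + 11*x**6 - 23*x**4 + 24*x**3 + 3*x**2 - 18*x + 9 and u'(x)^2 = 16*x**6 - 72*x**5 + 97*x**4 - 12*x**3 - 50*x**2 + 12*x + 9.
Integrate each monomial from 0 to 4 using ∫_0^4 c·x^n dx = c·4^(n+1)/(n+1):
  ∫_0^4 u(x)^2 dx = ∫_0^4 (x^8 - 6*x^7 + 11*x^6 - 23*x^4 + 24*x^3 + 3*x^2 - 18*x + 9) dx. Term by term:
    ∫_0^4 x^8 dx = 262144/9;  ∫_0^4 -6*x^7 dx = -49152;  ∫_0^4 11*x^6 dx = 180224/7;
    ∫_0^4 -23*x^4 dx = -23552/5;  ∫_0^4 24*x^3 dx = 1536;  ∫_0^4 3*x^2 dx = 64;
    ∫_0^4 -18*x dx = -144;  ∫_0^4 9 dx = 36.
  Sum: 262144/9 − 49152 + 180224/7 − 23552/5 + 1536 + 64 − 144 + 36 = 788444/315.
  ∫_0^4 u'(x)^2 dx = ∫_0^4 (16*x^6 - 72*x^5 + 97*x^4 - 12*x^3 - 50*x^2 + 12*x + 9) dx. Term by term:
    ∫_0^4 16*x^6 dx = 262144/7;  ∫_0^4 -72*x^5 dx = -49152;  ∫_0^4 97*x^4 dx = 99328/5;
    ∫_0^4 -12*x^3 dx = -768;  ∫_0^4 -50*x^2 dx = -3200/3;  ∫_0^4 12*x dx = 96;
    ∫_0^4 9 dx = 36.
  Sum: 262144/7 − 49152 + 99328/5 − 768 − 3200/3 + 96 + 36 = 678308/105.
Adding: ||u||_{H^1}^2 = 788444/315 + 678308/105 = 2823368/315.


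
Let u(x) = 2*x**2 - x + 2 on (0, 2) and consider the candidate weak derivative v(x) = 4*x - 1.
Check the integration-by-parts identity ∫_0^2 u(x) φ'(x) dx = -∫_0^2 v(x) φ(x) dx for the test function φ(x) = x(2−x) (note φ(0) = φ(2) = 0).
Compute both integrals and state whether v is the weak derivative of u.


LHS = -4, RHS = -4. Yes, v = u' weakly.

u(x) = 2*x**2 - x + 2, classical derivative u'(x) = 4*x - 1.
φ(x) = x(2−x), so φ'(x) = 2 - 2*x.
Note φ(0) = φ(2) = 0, so the boundary term u·φ vanishes.
LHS = ∫_0^2 u(x) φ'(x) dx = ∫_0^2 (-4*x^3 + 6*x^2 - 6*x + 4) dx. Term by term:
  ∫_0^2 -4*x^3 dx = -16;  ∫_0^2 6*x^2 dx = 16;  ∫_0^2 -6*x dx = -12;
  ∫_0^2 4 dx = 8.
Sum: -16 + 16 − 12 + 8 = -4.
So LHS = -4.
∫_0^2 v(x) φ(x) dx = ∫_0^2 (-4*x^3 + 9*x^2 - 2*x) dx. Term by term:
  ∫_0^2 -4*x^3 dx = -16;  ∫_0^2 9*x^2 dx = 24;  ∫_0^2 -2*x dx = -4.
Sum: -16 + 24 − 4 = 4.
So RHS = -∫_0^2 v(x) φ(x) dx = -4.
LHS = RHS, so the identity holds for this test φ.
Moreover u is smooth here and v(x) = u'(x) = 4*x - 1 pointwise, so the identity holds for every test function. Hence v is the weak derivative of u.


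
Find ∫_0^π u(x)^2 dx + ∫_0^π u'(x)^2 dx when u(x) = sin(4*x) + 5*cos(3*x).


||u||_{H^1(0,π)}^2 = 800/7 + 267*π/2

u'(x) = -15*sin(3*x) + 4*cos(4*x).
Expand u² and (u')² and integrate term by term on (0, π), using: for integers n ≥ 1, ∫_0^π sin²(nx) dx = ∫_0^π cos²(nx) dx = π/2; for n ≠ n', ∫_0^π sin(nx)sin(n'x) dx = ∫_0^π cos(nx)cos(n'x) dx = 0; and by product-to-sum, ∫_0^π sin(nx)cos(n'x) dx = ½∫_0^π [sin((n+n')x) + sin((n−n')x)] dx, which is 0 when n+n' is even and 2n/(n²−n'²) when n+n' is odd (it need not vanish on (0, π)).
  u² squared terms: (5)²·∫cos(3x)² dx = 25·π/2 = 25*π/2;  (1)²·∫sin(4x)² dx = 1·π/2 = π/2.
  u² cross terms: 2·(5)·(1)·∫cos(3x)·sin(4x) dx = 10·(8/7) = 80/7.
  So ∫_0^π u² dx = 25*π/2 + π/2 + 80/7 = 80/7 + 13*π.
  (u')² squared terms: (-15)²·∫sin(3x)² dx = 225·π/2 = 225*π/2;  (4)²·∫cos(4x)² dx = 16·π/2 = 8*π.
  (u')² cross terms: 2·(-15)·(4)·∫sin(3x)·cos(4x) dx = -120·(-6/7) = 720/7.
  So ∫_0^π (u')² dx = 225*π/2 + 8*π + 720/7 = 720/7 + 241*π/2.
||u||_{H^1}^2 = (80/7 + 13*π) + (720/7 + 241*π/2) = 800/7 + 267*π/2.


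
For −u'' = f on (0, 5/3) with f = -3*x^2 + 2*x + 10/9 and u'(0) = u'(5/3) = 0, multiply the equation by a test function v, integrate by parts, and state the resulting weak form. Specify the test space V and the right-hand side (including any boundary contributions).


V = H^1(0, 5/3) (no boundary constraint on v; u is determined up to an additive constant); weak form: ∫_0^5/3 u'v' dx = ∫_0^5/3 (-3*x^2 + 2*x + 10/9) v dx for all v ∈ V.

Multiply both sides by a test function v and integrate from 0 to 5/3:
  ∫_0^5/3 −u''(x) v(x) dx = ∫_0^5/3 f(x) v(x) dx.
Integrate the LHS by parts once:
  ∫_0^5/3 −u'' v dx = −[u'(x) v(x)]_0^5/3 + ∫_0^5/3 u'(x) v'(x) dx.
Thus ∫_0^5/3 u'(x) v'(x) dx = ∫_0^5/3 f(x) v(x) dx + [u'(x) v(x)]_0^5/3.
Choose V so that boundary terms are either known or forced to vanish.
u has homogeneous Neumann: u'(0) = u'(5/3) = 0. So [u' v]_0^5/3 = 0·v(5/3) − 0·v(0) = 0 for any v; take V = H^1(0, 5/3).
Weak formulation: find u (satisfying any essential BC) such that ∫_0^5/3 u'(x) v'(x) dx = ∫_0^5/3 f v dx for all v ∈ V (homogeneous Neumann, so boundary terms vanish).
Substituting f(x) = -3*x^2 + 2*x + 10/9, the right-hand side is ∫_0^5/3 (-3*x^2 + 2*x + 10/9) v dx.
Compatibility check (pure Neumann): taking v ≡ 1 ∈ V gives 0 = ∫_0^5/3 f dx + (0) − (0), i.e. ∫_0^5/3 f dx must equal u'(0) − u'(5/3) = 0. Indeed ∫_0^5/3 (-3*x^2 + 2*x + 10/9) dx = 0, so the data are compatible. The solution is then unique only up to an additive constant (fix it e.g. by requiring ∫_0^5/3 u dx = 0).


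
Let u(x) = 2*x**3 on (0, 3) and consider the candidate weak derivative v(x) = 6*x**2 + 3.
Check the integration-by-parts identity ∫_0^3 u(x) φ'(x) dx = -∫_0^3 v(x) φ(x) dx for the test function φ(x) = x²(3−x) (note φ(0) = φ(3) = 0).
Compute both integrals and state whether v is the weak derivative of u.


LHS = -729/5, RHS = -3321/20. No, v is not the weak derivative of u.

u(x) = 2*x**3, classical derivative u'(x) = 6*x**2.
φ(x) = x²(3−x), so φ'(x) = 3*x*(2 - x).
Note φ(0) = φ(3) = 0, so the boundary term u·φ vanishes.
LHS = ∫_0^3 u(x) φ'(x) dx = ∫_0^3 (-6*x^5 + 12*x^4) dx. Term by term:
  ∫_0^3 -6*x^5 dx = -729;  ∫_0^3 12*x^4 dx = 2916/5.
Sum: -729 + 2916/5 = -729/5.
So LHS = -729/5.
∫_0^3 v(x) φ(x) dx = ∫_0^3 (-6*x^5 + 18*x^4 - 3*x^3 + 9*x^2) dx. Term by term:
  ∫_0^3 -6*x^5 dx = -729;  ∫_0^3 18*x^4 dx = 4374/5;  ∫_0^3 -3*x^3 dx = -243/4;
  ∫_0^3 9*x^2 dx = 81.
Sum: -729 + 4374/5 − 243/4 + 81 = 3321/20.
So RHS = -∫_0^3 v(x) φ(x) dx = -3321/20.
LHS − RHS = 81/4 ≠ 0, so the identity fails.
(For a valid weak derivative the identity must hold for EVERY test function, in particular this one. The failure shows v is NOT the weak derivative of u.)
Correct weak derivative would be u'(x) = 6*x**2.


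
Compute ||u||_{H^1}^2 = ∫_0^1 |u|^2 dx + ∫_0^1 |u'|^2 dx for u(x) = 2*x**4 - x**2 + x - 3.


||u||_{H^1}^2 = 8347/630

The H^1 norm (squared) on an interval (0, L) is
  ||u||_{H^1}^2 = ∫_0^L u(x)^2 dx + ∫_0^L u'(x)^2 dx.
Compute u'(x) = 8*x**3 - 2*x + 1.
Then u(x)^2 = 4*x**8 - 4*x**6 + 4*x**5 - 11*x**4 - 2*x**3 + 7*x**2 - 6*x + 9 and u'(x)^2 = 64*x**6 - 32*x**4 + 16*x**3 + 4*x**2 - 4*x + 1.
Integrate each monomial from 0 to 1 using ∫_0^1 c·x^n dx = c·1^(n+1)/(n+1):
  ∫_0^1 u(x)^2 dx = ∫_0^1 (4*x^8 - 4*x^6 + 4*x^5 - 11*x^4 - 2*x^3 + 7*x^2 - 6*x + 9) dx. Term by term:
    ∫_0^1 4*x^8 dx = 4/9;  ∫_0^1 -4*x^6 dx = -4/7;  ∫_0^1 4*x^5 dx = 2/3;
    ∫_0^1 -11*x^4 dx = -11/5;  ∫_0^1 -2*x^3 dx = -1/2;  ∫_0^1 7*x^2 dx = 7/3;
    ∫_0^1 -6*x dx = -3;  ∫_0^1 9 dx = 9.
  Sum: 4/9 − 4/7 + 2/3 − 11/5 − 1/2 + 7/3 − 3 + 9 = 3889/630.
  ∫_0^1 u'(x)^2 dx = ∫_0^1 (64*x^6 - 32*x^4 + 16*x^3 + 4*x^2 - 4*x + 1) dx. Term by term:
    ∫_0^1 64*x^6 dx = 64/7;  ∫_0^1 -32*x^4 dx = -32/5;  ∫_0^1 16*x^3 dx = 4;
    ∫_0^1 4*x^2 dx = 4/3;  ∫_0^1 -4*x dx = -2;  ∫_0^1 1 dx = 1.
  Sum: 64/7 − 32/5 + 4 + 4/3 − 2 + 1 = 743/105.
Adding: ||u||_{H^1}^2 = 3889/630 + 743/105 = 8347/630.


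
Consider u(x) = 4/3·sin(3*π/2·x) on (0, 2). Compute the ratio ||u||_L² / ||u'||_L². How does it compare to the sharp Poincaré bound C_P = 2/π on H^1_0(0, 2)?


||u||_L² / ||u'||_L² = 2/(3*π) < C_P = 2/π.

u(x) = 4/3·sin(3*π/2·x), so u'(x) = 2*π*cos(3*π*x/2).
Writing u(x) = A·sin(kπx/L) with A = 4/3 and k = 3, use ∫_0^L sin²(kπx/L) dx = L/2 and ∫_0^L cos²(kπx/L) dx = L/2.
u² = 16/9·sin²(3*π/2·x) and (u')² = 4*π^2·cos²(3*π/2·x), and each of sin², cos² integrates to L/2 = 1 over (0, 2).
∫_0^2 u² dx = 16/9, so ||u||_L² = 4/3.
∫_0^2 (u')² dx = 4*π^2, so ||u'||_L² = 2*π.
Ratio ||u||_L² / ||u'||_L² = 2/(3*π).
Sharp Poincaré constant on H^1_0(0, 2) is C_P = L/π = 2/π, achieved by sin(π/2·x).
This is the k = 3 harmonic; the ratio L/(kπ) is strictly less than C_P = L/π, consistent with the sharp inequality ||u||_L² ≤ C_P ||u'||_L².


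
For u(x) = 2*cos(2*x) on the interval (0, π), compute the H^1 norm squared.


||u||_{H^1(0,π)}^2 = 10*π

u'(x) = -4*sin(2*x).
Expand u² and (u')² and integrate term by term on (0, π), using: for integers n ≥ 1, ∫_0^π sin²(nx) dx = ∫_0^π cos²(nx) dx = π/2; for n ≠ n', ∫_0^π sin(nx)sin(n'x) dx = ∫_0^π cos(nx)cos(n'x) dx = 0; and by product-to-sum, ∫_0^π sin(nx)cos(n'x) dx = ½∫_0^π [sin((n+n')x) + sin((n−n')x)] dx, which is 0 when n+n' is even and 2n/(n²−n'²) when n+n' is odd (it need not vanish on (0, π)).
  u² squared terms: (2)²·∫cos(2x)² dx = 4·π/2 = 2*π.
  So ∫_0^π u² dx = 2*π.
  (u')² squared terms: (-4)²·∫sin(2x)² dx = 16·π/2 = 8*π.
  So ∫_0^π (u')² dx = 8*π.
||u||_{H^1}^2 = (2*π) + (8*π) = 10*π.


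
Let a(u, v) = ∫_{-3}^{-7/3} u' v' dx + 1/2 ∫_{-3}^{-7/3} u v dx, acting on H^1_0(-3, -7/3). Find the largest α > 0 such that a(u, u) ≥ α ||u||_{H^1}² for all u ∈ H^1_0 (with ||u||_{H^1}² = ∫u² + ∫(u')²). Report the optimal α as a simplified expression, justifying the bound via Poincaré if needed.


α = (2 + 9*π^2)/(4 + 9*π^2)

Coercivity of a(·,·) on H^1_0(-3, -7/3) means a(u, u) ≥ α ||u||_{H^1}² for every u ∈ H^1_0.
The interval has length L = 2/3, and Poincaré/coercivity depend only on L. Here a(u, u) = ∫(u')² + (1/2)·∫u².
Here 0 < c = 1/2 < 1. The condition a(u,u) ≥ α||u||_{H^1}² reads (1−α)∫(u')² ≥ (α−c)∫u². Any admissible α is ≤ 1 (rapidly oscillating u have ∫u²/∫(u')² → 0), and α = 1 would force 0 ≥ (1−c)∫u², impossible since c < 1; so 1−α > 0. By the sharp Poincaré inequality on H^1_0 of an interval of length L, ∫(u')² ≥ (π/L)²∫u² with equality for the first sine mode sin(π(x−x₀)/L) (x₀ the left endpoint), so the inequality holds for all u iff (1−α)(π/L)² ≥ α − c, i.e. α ≤ ((π/L)² + c)/((π/L)² + 1) = (1 + c(L/π)²)/(1 + (L/π)²). With (π/L)² = 9*π^2/4 and c = 1/2, the largest admissible constant is α = ((π/L)² + c)/((π/L)² + 1).
Simplifying, α = (2 + 9*π^2)/(4 + 9*π^2).


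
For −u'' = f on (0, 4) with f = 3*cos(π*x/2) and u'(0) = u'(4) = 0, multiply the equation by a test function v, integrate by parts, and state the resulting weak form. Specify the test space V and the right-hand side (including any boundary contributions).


V = H^1(0, 4) (no boundary constraint on v; u is determined up to an additive constant); weak form: ∫_0^4 u'v' dx = ∫_0^4 (3*cos(π*x/2)) v dx for all v ∈ V.

Multiply both sides by a test function v and integrate from 0 to 4:
  ∫_0^4 −u''(x) v(x) dx = ∫_0^4 f(x) v(x) dx.
Integrate the LHS by parts once:
  ∫_0^4 −u'' v dx = −[u'(x) v(x)]_0^4 + ∫_0^4 u'(x) v'(x) dx.
Thus ∫_0^4 u'(x) v'(x) dx = ∫_0^4 f(x) v(x) dx + [u'(x) v(x)]_0^4.
Choose V so that boundary terms are either known or forced to vanish.
u has homogeneous Neumann: u'(0) = u'(4) = 0. So [u' v]_0^4 = 0·v(4) − 0·v(0) = 0 for any v; take V = H^1(0, 4).
Weak formulation: find u (satisfying any essential BC) such that ∫_0^4 u'(x) v'(x) dx = ∫_0^4 f v dx for all v ∈ V (homogeneous Neumann, so boundary terms vanish).
Substituting f(x) = 3*cos(π*x/2), the right-hand side is ∫_0^4 (3*cos(π*x/2)) v dx.
Compatibility check (pure Neumann): taking v ≡ 1 ∈ V gives 0 = ∫_0^4 f dx + (0) − (0), i.e. ∫_0^4 f dx must equal u'(0) − u'(4) = 0. Indeed ∫_0^4 (3*cos(π*x/2)) dx = 0, so the data are compatible. The solution is then unique only up to an additive constant (fix it e.g. by requiring ∫_0^4 u dx = 0).


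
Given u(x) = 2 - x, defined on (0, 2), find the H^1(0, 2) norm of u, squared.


||u||_{H^1}^2 = 14/3

The H^1 norm (squared) on an interval (0, L) is
  ||u||_{H^1}^2 = ∫_0^L u(x)^2 dx + ∫_0^L u'(x)^2 dx.
Compute u'(x) = -1.
Then u(x)^2 = x**2 - 4*x + 4 and u'(x)^2 = 1.
Integrate each monomial from 0 to 2 using ∫_0^2 c·x^n dx = c·2^(n+1)/(n+1):
  ∫_0^2 u(x)^2 dx = ∫_0^2 (x^2 - 4*x + 4) dx. Term by term:
    ∫_0^2 x^2 dx = 8/3;  ∫_0^2 -4*x dx = -8;  ∫_0^2 4 dx = 8.
  Sum: 8/3 − 8 + 8 = 8/3.
  ∫_0^2 u'(x)^2 dx = ∫_0^2 (1) dx. Term by term:
    ∫_0^2 1 dx = 2.
Adding: ||u||_{H^1}^2 = 8/3 + 2 = 14/3.
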